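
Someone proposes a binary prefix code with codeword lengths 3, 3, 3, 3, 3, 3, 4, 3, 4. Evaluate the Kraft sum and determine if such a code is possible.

With common denominator 2^4 = 16: Σ 2^(−ℓᵢ) = 2/16 + 2/16 + 2/16 + 2/16 + 2/16 + 2/16 + 1/16 + 2/16 + 1/16 = 16/16 = 1.
Kraft's inequality requires Σ ≤ 1; here Σ = 1 ≤ 1, so such a prefix code exists.

1; yes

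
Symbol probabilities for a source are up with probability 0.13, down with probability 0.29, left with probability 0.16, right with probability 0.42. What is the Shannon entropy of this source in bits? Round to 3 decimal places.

H = −Σ pᵢ log₂ pᵢ.
−0.13·log₂(0.13) = 0.3826
−0.29·log₂(0.29) = 0.5179
−0.16·log₂(0.16) = 0.4230
−0.42·log₂(0.42) = 0.5256
Sum ≈ 1.8492 → 1.849 bits.

1.849 bits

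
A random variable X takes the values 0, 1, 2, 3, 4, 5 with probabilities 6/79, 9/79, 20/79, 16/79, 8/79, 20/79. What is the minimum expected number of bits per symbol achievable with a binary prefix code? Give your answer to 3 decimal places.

2.468 bits/symbol

Repeatedly combine the two least-probable nodes; the expected code length is the sum of the merged weights.
merge 6/79 + 8/79 → 14/79
merge 9/79 + 14/79 → 23/79
merge 16/79 + 20/79 → 36/79
merge 20/79 + 23/79 → 43/79
merge 36/79 + 43/79 → 1
L = 14/79 + 23/79 + 36/79 + 43/79 + 1 = 195/79 ≈ 2.468 bits/symbol.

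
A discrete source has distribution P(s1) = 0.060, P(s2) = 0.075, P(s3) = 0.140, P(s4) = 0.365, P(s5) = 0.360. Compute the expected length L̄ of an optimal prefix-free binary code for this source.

2.045 bits/symbol

Repeatedly combine the two least-probable nodes; the expected code length is the sum of the merged weights.
merge 3/50 + 3/40 → 27/200
merge 27/200 + 7/50 → 11/40
merge 11/40 + 9/25 → 127/200
merge 73/200 + 127/200 → 1
L = 27/200 + 11/40 + 127/200 + 1 = 409/200 = 2.045 bits/symbol.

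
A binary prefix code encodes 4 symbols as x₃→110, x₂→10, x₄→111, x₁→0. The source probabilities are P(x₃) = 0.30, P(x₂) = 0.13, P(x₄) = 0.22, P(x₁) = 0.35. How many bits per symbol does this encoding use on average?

L̄ = Σ pᵢ·ℓᵢ = 0.30·3 + 0.13·2 + 0.22·3 + 0.35·1 = 2.17 bits/symbol.

2.17 bits/symbol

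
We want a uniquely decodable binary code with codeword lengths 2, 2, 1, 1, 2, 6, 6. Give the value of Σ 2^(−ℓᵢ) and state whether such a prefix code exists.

1.78125; no

With common denominator 2^6 = 64: Σ 2^(−ℓᵢ) = 16/64 + 16/64 + 32/64 + 32/64 + 16/64 + 1/64 + 1/64 = 114/64 = 1.78125.
Kraft's inequality requires Σ ≤ 1; here Σ = 1.78125 > 1, so no such prefix code exists.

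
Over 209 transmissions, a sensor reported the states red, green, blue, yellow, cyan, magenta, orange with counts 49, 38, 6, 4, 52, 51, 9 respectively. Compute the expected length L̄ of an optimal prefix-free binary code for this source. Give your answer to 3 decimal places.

2.411 bits/symbol

Probabilities are the counts divided by 209.
Repeatedly combine the two least-probable nodes; the expected code length is the sum of the merged weights.
merge 4/209 + 6/209 → 10/209
merge 9/209 + 10/209 → 1/11
merge 1/11 + 2/11 → 3/11
merge 49/209 + 51/209 → 100/209
merge 52/209 + 3/11 → 109/209
merge 100/209 + 109/209 → 1
L = 10/209 + 1/11 + 3/11 + 100/209 + 109/209 + 1 = 504/209 ≈ 2.411 bits/symbol.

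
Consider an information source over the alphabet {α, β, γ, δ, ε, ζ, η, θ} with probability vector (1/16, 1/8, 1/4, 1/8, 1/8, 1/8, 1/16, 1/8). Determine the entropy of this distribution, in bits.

Each probability is a power of 1/2, so log₂(1/p) is an integer.
H = Σ p·log₂(1/p) = 1/16·4 + 1/8·3 + 1/4·2 + 1/8·3 + 1/8·3 + 1/8·3 + 1/16·4 + 1/8·3 = 2.875 bits.

2.875 bits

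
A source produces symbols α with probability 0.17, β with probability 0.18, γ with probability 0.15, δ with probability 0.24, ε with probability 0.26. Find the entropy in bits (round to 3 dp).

2.290 bits

H = −Σ pᵢ log₂ pᵢ.
−0.17·log₂(0.17) = 0.4346
−0.18·log₂(0.18) = 0.4453
−0.15·log₂(0.15) = 0.4105
−0.24·log₂(0.24) = 0.4941
−0.26·log₂(0.26) = 0.5053
Sum ≈ 2.2899 → 2.290 bits.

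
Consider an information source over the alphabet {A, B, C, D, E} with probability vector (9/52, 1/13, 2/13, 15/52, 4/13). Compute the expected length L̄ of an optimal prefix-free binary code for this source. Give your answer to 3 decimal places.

2.231 bits/symbol

Repeatedly combine the two least-probable nodes; the expected code length is the sum of the merged weights.
merge 1/13 + 2/13 → 3/13
merge 9/52 + 3/13 → 21/52
merge 15/52 + 4/13 → 31/52
merge 21/52 + 31/52 → 1
L = 3/13 + 21/52 + 31/52 + 1 = 29/13 ≈ 2.231 bits/symbol.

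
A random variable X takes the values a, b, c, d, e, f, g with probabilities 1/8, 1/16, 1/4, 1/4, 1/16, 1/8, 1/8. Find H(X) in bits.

2.625 bits

Each probability is a power of 1/2, so log₂(1/p) is an integer.
H = Σ p·log₂(1/p) = 1/8·3 + 1/16·4 + 1/4·2 + 1/4·2 + 1/16·4 + 1/8·3 + 1/8·3 = 2.625 bits.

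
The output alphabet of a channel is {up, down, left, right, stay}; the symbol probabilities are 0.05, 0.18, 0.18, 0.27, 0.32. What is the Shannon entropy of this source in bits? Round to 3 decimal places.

2.143 bits

H = −Σ pᵢ log₂ pᵢ.
−0.05·log₂(0.05) = 0.2161
−0.18·log₂(0.18) = 0.4453
−0.18·log₂(0.18) = 0.4453
−0.27·log₂(0.27) = 0.5100
−0.32·log₂(0.32) = 0.5260
Sum ≈ 2.1428 → 2.143 bits.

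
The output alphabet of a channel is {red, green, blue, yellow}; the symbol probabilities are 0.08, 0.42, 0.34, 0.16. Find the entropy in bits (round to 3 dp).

1.769 bits

H = −Σ pᵢ log₂ pᵢ.
−0.08·log₂(0.08) = 0.2915
−0.42·log₂(0.42) = 0.5256
−0.34·log₂(0.34) = 0.5292
−0.16·log₂(0.16) = 0.4230
Sum ≈ 1.7693 → 1.769 bits.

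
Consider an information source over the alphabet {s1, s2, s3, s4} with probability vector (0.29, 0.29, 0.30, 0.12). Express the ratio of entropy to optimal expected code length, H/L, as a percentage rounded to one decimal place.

Entropy H = −Σ p log₂ p ≈ 1.9240 bits.
Huffman merges: 3/25+29/100→41/100; 29/100+3/10→59/100; 41/100+59/100→1. L = 2 ≈ 2.0000.
Efficiency = H/L = 1.9240/2.0000 = 96.2%.

96.2%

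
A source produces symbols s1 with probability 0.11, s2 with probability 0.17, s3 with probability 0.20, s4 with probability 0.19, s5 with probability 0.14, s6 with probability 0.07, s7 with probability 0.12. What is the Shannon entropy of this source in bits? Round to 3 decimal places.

H = −Σ pᵢ log₂ pᵢ.
−0.11·log₂(0.11) = 0.3503
−0.17·log₂(0.17) = 0.4346
−0.20·log₂(0.20) = 0.4644
−0.19·log₂(0.19) = 0.4552
−0.14·log₂(0.14) = 0.3971
−0.07·log₂(0.07) = 0.2686
−0.12·log₂(0.12) = 0.3671
Sum ≈ 2.7372 → 2.737 bits.

2.737 bits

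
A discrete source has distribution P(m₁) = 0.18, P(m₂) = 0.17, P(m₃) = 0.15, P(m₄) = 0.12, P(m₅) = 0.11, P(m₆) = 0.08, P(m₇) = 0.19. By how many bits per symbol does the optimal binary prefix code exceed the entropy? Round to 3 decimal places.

0.055 bits

Entropy H = −Σ p log₂ p ≈ 2.7545 bits.
Huffman merges: 2/25+11/100→19/100; 3/25+3/20→27/100; 17/100+9/50→7/20; 19/100+19/100→19/50; 27/100+7/20→31/50; 19/50+31/50→1. L = 281/100 ≈ 2.8100.
L − H = 2.8100 − 2.7545 = 0.055 bits.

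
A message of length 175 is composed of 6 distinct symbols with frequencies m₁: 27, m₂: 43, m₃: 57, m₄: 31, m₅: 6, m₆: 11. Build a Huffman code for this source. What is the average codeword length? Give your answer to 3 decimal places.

2.349 bits/symbol

Probabilities are the counts divided by 175.
Repeatedly combine the two least-probable nodes; the expected code length is the sum of the merged weights.
merge 6/175 + 11/175 → 17/175
merge 17/175 + 27/175 → 44/175
merge 31/175 + 43/175 → 74/175
merge 44/175 + 57/175 → 101/175
merge 74/175 + 101/175 → 1
L = 17/175 + 44/175 + 74/175 + 101/175 + 1 = 411/175 ≈ 2.349 bits/symbol.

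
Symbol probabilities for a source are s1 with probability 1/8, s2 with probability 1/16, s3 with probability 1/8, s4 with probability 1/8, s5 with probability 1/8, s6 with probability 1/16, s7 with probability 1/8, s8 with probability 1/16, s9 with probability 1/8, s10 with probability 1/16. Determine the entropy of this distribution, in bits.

Each probability is a power of 1/2, so log₂(1/p) is an integer.
H = Σ p·log₂(1/p) = 1/8·3 + 1/16·4 + 1/8·3 + 1/8·3 + 1/8·3 + 1/16·4 + 1/8·3 + 1/16·4 + 1/8·3 + 1/16·4 = 3.25 bits.

3.25 bits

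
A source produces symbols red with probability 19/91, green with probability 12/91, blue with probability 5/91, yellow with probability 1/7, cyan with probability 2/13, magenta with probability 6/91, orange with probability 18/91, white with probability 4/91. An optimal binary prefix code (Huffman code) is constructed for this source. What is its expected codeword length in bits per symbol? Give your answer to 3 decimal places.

2.857 bits/symbol

Repeatedly combine the two least-probable nodes; the expected code length is the sum of the merged weights.
merge 4/91 + 5/91 → 9/91
merge 6/91 + 9/91 → 15/91
merge 12/91 + 1/7 → 25/91
merge 2/13 + 15/91 → 29/91
merge 18/91 + 19/91 → 37/91
merge 25/91 + 29/91 → 54/91
merge 37/91 + 54/91 → 1
L = 9/91 + 15/91 + 25/91 + 29/91 + 37/91 + 54/91 + 1 = 20/7 ≈ 2.857 bits/symbol.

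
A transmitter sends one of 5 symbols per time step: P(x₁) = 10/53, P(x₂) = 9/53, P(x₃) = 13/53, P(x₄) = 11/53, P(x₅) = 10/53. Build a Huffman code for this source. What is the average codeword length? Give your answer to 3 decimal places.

Repeatedly combine the two least-probable nodes; the expected code length is the sum of the merged weights.
merge 9/53 + 10/53 → 19/53
merge 10/53 + 11/53 → 21/53
merge 13/53 + 19/53 → 32/53
merge 21/53 + 32/53 → 1
L = 19/53 + 21/53 + 32/53 + 1 = 125/53 ≈ 2.358 bits/symbol.

2.358 bits/symbol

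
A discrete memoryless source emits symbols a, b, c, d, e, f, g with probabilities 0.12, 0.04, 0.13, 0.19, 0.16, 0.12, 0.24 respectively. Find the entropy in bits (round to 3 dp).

H = −Σ pᵢ log₂ pᵢ.
−0.12·log₂(0.12) = 0.3671
−0.04·log₂(0.04) = 0.1858
−0.13·log₂(0.13) = 0.3826
−0.19·log₂(0.19) = 0.4552
−0.16·log₂(0.16) = 0.4230
−0.12·log₂(0.12) = 0.3671
−0.24·log₂(0.24) = 0.4941
Sum ≈ 2.6749 → 2.675 bits.

2.675 bits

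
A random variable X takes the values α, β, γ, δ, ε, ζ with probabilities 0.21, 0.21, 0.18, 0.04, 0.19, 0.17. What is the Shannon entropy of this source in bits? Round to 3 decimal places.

2.467 bits

H = −Σ pᵢ log₂ pᵢ.
−0.21·log₂(0.21) = 0.4728
−0.21·log₂(0.21) = 0.4728
−0.18·log₂(0.18) = 0.4453
−0.04·log₂(0.04) = 0.1858
−0.19·log₂(0.19) = 0.4552
−0.17·log₂(0.17) = 0.4346
Sum ≈ 2.4665 → 2.467 bits.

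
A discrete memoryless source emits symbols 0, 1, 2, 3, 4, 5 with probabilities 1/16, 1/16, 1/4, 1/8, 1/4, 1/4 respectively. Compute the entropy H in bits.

2.375 bits

Each probability is a power of 1/2, so log₂(1/p) is an integer.
H = Σ p·log₂(1/p) = 1/16·4 + 1/16·4 + 1/4·2 + 1/8·3 + 1/4·2 + 1/4·2 = 2.375 bits.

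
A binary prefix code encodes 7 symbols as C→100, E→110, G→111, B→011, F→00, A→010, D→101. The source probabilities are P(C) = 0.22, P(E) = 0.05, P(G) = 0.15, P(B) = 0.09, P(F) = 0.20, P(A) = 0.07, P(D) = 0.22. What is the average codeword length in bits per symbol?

L̄ = Σ pᵢ·ℓᵢ = 0.22·3 + 0.05·3 + 0.15·3 + 0.09·3 + 0.20·2 + 0.07·3 + 0.22·3 = 2.8 bits/symbol.

2.8 bits/symbol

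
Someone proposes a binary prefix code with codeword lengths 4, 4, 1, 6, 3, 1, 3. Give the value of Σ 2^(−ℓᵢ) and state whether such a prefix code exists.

1.390625; no

With common denominator 2^6 = 64: Σ 2^(−ℓᵢ) = 4/64 + 4/64 + 32/64 + 1/64 + 8/64 + 32/64 + 8/64 = 89/64 = 1.390625.
Kraft's inequality requires Σ ≤ 1; here Σ = 1.390625 > 1, so no such prefix code exists.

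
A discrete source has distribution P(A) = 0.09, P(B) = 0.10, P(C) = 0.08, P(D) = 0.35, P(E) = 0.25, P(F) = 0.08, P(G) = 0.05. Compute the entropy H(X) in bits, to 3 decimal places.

2.474 bits

H = −Σ pᵢ log₂ pᵢ.
−0.09·log₂(0.09) = 0.3127
−0.10·log₂(0.10) = 0.3322
−0.08·log₂(0.08) = 0.2915
−0.35·log₂(0.35) = 0.5301
−0.25·log₂(0.25) = 0.5000
−0.08·log₂(0.08) = 0.2915
−0.05·log₂(0.05) = 0.2161
Sum ≈ 2.4741 → 2.474 bits.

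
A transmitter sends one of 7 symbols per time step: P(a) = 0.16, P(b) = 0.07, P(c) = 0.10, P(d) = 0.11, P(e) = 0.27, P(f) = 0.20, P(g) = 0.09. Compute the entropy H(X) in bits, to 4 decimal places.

2.6611 bits

H = −Σ pᵢ log₂ pᵢ.
−0.16·log₂(0.16) = 0.4230
−0.07·log₂(0.07) = 0.2686
−0.10·log₂(0.10) = 0.3322
−0.11·log₂(0.11) = 0.3503
−0.27·log₂(0.27) = 0.5100
−0.20·log₂(0.20) = 0.4644
−0.09·log₂(0.09) = 0.3127
Sum ≈ 2.6611 → 2.6611 bits.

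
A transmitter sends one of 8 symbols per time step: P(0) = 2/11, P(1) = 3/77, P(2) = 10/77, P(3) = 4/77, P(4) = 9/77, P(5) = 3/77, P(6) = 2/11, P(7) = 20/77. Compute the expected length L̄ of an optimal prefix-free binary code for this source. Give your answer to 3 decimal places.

Repeatedly combine the two least-probable nodes; the expected code length is the sum of the merged weights.
merge 3/77 + 3/77 → 6/77
merge 4/77 + 6/77 → 10/77
merge 9/77 + 10/77 → 19/77
merge 10/77 + 2/11 → 24/77
merge 2/11 + 19/77 → 3/7
merge 20/77 + 24/77 → 4/7
merge 3/7 + 4/7 → 1
L = 6/77 + 10/77 + 19/77 + 24/77 + 3/7 + 4/7 + 1 = 213/77 ≈ 2.766 bits/symbol.

2.766 bits/symbol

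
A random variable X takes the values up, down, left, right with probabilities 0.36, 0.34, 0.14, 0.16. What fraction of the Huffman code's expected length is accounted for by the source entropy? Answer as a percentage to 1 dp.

96.9%

Entropy H = −Σ p log₂ p ≈ 1.8799 bits.
Huffman merges: 7/50+4/25→3/10; 3/10+17/50→16/25; 9/25+16/25→1. L = 97/50 ≈ 1.9400.
Efficiency = H/L = 1.8799/1.9400 = 96.9%.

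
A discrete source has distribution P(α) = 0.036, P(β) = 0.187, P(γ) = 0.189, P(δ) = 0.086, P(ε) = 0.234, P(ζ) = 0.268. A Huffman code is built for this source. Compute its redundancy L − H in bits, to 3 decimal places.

Entropy H = −Σ p log₂ p ≈ 2.3831 bits.
Huffman merges: 9/250+43/500→61/500; 61/500+187/1000→309/1000; 189/1000+117/500→423/1000; 67/250+309/1000→577/1000; 423/1000+577/1000→1. L = 2431/1000 ≈ 2.4310.
L − H = 2.4310 − 2.3831 = 0.048 bits.

0.048 bits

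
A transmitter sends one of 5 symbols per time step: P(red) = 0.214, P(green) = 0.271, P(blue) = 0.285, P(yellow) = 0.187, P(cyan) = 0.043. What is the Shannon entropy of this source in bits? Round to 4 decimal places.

H = −Σ pᵢ log₂ pᵢ.
−0.214·log₂(0.214) = 0.4760
−0.271·log₂(0.271) = 0.5105
−0.285·log₂(0.285) = 0.5161
−0.187·log₂(0.187) = 0.4523
−0.043·log₂(0.043) = 0.1952
Sum ≈ 2.1501 → 2.1501 bits.

2.1501 bits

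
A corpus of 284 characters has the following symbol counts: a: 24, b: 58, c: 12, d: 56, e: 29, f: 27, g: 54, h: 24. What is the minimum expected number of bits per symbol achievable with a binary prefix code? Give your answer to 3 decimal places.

2.905 bits/symbol

Probabilities are the counts divided by 284.
Repeatedly combine the two least-probable nodes; the expected code length is the sum of the merged weights.
merge 3/71 + 6/71 → 9/71
merge 6/71 + 27/284 → 51/284
merge 29/284 + 9/71 → 65/284
merge 51/284 + 27/142 → 105/284
merge 14/71 + 29/142 → 57/142
merge 65/284 + 105/284 → 85/142
merge 57/142 + 85/142 → 1
L = 9/71 + 51/284 + 65/284 + 105/284 + 57/142 + 85/142 + 1 = 825/284 ≈ 2.905 bits/symbol.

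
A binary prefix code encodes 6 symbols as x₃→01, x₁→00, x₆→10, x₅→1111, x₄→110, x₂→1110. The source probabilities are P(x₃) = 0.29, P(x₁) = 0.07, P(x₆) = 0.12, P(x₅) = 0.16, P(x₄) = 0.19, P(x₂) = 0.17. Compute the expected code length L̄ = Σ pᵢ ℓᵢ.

2.85 bits/symbol

L̄ = Σ pᵢ·ℓᵢ = 0.29·2 + 0.07·2 + 0.12·2 + 0.16·4 + 0.19·3 + 0.17·4 = 2.85 bits/symbol.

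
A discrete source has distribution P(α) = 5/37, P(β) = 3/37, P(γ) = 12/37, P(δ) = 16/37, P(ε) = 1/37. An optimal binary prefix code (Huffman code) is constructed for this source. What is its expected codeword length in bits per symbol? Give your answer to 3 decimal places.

1.919 bits/symbol

Repeatedly combine the two least-probable nodes; the expected code length is the sum of the merged weights.
merge 1/37 + 3/37 → 4/37
merge 4/37 + 5/37 → 9/37
merge 9/37 + 12/37 → 21/37
merge 16/37 + 21/37 → 1
L = 4/37 + 9/37 + 21/37 + 1 = 71/37 ≈ 1.919 bits/symbol.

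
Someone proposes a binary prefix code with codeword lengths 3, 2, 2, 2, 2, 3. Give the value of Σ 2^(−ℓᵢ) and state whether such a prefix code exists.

With common denominator 2^3 = 8: Σ 2^(−ℓᵢ) = 1/8 + 2/8 + 2/8 + 2/8 + 2/8 + 1/8 = 10/8 = 1.25.
Kraft's inequality requires Σ ≤ 1; here Σ = 1.25 > 1, so no such prefix code exists.

1.25; no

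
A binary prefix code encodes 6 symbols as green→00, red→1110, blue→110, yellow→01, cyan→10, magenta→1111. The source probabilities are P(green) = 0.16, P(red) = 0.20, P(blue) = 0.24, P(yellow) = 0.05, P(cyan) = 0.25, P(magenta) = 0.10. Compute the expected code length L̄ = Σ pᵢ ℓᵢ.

L̄ = Σ pᵢ·ℓᵢ = 0.16·2 + 0.20·4 + 0.24·3 + 0.05·2 + 0.25·2 + 0.10·4 = 2.84 bits/symbol.

2.84 bits/symbol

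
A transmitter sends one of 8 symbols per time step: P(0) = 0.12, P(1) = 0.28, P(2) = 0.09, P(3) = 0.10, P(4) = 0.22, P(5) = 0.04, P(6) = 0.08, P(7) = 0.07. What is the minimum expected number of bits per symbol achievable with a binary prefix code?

Repeatedly combine the two least-probable nodes; the expected code length is the sum of the merged weights.
merge 1/25 + 7/100 → 11/100
merge 2/25 + 9/100 → 17/100
merge 1/10 + 11/100 → 21/100
merge 3/25 + 17/100 → 29/100
merge 21/100 + 11/50 → 43/100
merge 7/25 + 29/100 → 57/100
merge 43/100 + 57/100 → 1
L = 11/100 + 17/100 + 21/100 + 29/100 + 43/100 + 57/100 + 1 = 139/50 = 2.78 bits/symbol.

2.78 bits/symbol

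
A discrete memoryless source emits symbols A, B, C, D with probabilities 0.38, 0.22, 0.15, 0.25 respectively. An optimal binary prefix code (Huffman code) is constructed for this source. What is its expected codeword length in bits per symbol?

Repeatedly combine the two least-probable nodes; the expected code length is the sum of the merged weights.
merge 3/20 + 11/50 → 37/100
merge 1/4 + 37/100 → 31/50
merge 19/50 + 31/50 → 1
L = 37/100 + 31/50 + 1 = 199/100 = 1.99 bits/symbol.

1.99 bits/symbol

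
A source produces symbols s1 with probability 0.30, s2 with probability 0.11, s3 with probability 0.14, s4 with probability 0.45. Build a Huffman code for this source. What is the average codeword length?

1.8 bits/symbol

Repeatedly combine the two least-probable nodes; the expected code length is the sum of the merged weights.
merge 11/100 + 7/50 → 1/4
merge 1/4 + 3/10 → 11/20
merge 9/20 + 11/20 → 1
L = 1/4 + 11/20 + 1 = 9/5 = 1.8 bits/symbol.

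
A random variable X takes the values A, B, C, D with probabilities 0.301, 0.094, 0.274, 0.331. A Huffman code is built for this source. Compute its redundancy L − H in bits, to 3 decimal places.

0.118 bits

Entropy H = −Σ p log₂ p ≈ 1.8818 bits.
Huffman merges: 47/500+137/500→46/125; 301/1000+331/1000→79/125; 46/125+79/125→1. L = 2 ≈ 2.0000.
L − H = 2.0000 − 1.8818 = 0.118 bits.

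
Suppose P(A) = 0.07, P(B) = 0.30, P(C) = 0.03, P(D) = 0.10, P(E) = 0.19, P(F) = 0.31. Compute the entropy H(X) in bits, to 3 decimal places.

2.253 bits

H = −Σ pᵢ log₂ pᵢ.
−0.07·log₂(0.07) = 0.2686
−0.30·log₂(0.30) = 0.5211
−0.03·log₂(0.03) = 0.1518
−0.10·log₂(0.10) = 0.3322
−0.19·log₂(0.19) = 0.4552
−0.31·log₂(0.31) = 0.5238
Sum ≈ 2.2526 → 2.253 bits.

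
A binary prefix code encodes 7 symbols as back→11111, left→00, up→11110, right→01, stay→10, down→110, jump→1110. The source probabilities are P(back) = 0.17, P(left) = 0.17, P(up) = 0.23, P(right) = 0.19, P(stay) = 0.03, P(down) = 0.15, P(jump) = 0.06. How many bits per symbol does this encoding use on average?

L̄ = Σ pᵢ·ℓᵢ = 0.17·5 + 0.17·2 + 0.23·5 + 0.19·2 + 0.03·2 + 0.15·3 + 0.06·4 = 3.47 bits/symbol.

3.47 bits/symbol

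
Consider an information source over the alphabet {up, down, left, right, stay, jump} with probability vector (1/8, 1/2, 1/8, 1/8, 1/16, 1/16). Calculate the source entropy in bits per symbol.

Each probability is a power of 1/2, so log₂(1/p) is an integer.
H = Σ p·log₂(1/p) = 1/8·3 + 1/2·1 + 1/8·3 + 1/8·3 + 1/16·4 + 1/16·4 = 2.125 bits.

2.125 bits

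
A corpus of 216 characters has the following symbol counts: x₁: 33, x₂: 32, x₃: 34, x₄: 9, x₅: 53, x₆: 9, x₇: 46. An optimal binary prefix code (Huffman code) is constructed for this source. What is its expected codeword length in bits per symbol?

2.625 bits/symbol

Probabilities are the counts divided by 216.
Repeatedly combine the two least-probable nodes; the expected code length is the sum of the merged weights.
merge 1/24 + 1/24 → 1/12
merge 1/12 + 4/27 → 25/108
merge 11/72 + 17/108 → 67/216
merge 23/108 + 25/108 → 4/9
merge 53/216 + 67/216 → 5/9
merge 4/9 + 5/9 → 1
L = 1/12 + 25/108 + 67/216 + 4/9 + 5/9 + 1 = 21/8 = 2.625 bits/symbol.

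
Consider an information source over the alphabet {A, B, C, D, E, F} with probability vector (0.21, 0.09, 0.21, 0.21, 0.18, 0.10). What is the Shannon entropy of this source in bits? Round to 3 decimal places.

H = −Σ pᵢ log₂ pᵢ.
−0.21·log₂(0.21) = 0.4728
−0.09·log₂(0.09) = 0.3127
−0.21·log₂(0.21) = 0.4728
−0.21·log₂(0.21) = 0.4728
−0.18·log₂(0.18) = 0.4453
−0.10·log₂(0.10) = 0.3322
Sum ≈ 2.5086 → 2.509 bits.

2.509 bits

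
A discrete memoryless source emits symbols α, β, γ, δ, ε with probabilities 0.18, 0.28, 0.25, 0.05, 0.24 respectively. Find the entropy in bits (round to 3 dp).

H = −Σ pᵢ log₂ pᵢ.
−0.18·log₂(0.18) = 0.4453
−0.28·log₂(0.28) = 0.5142
−0.25·log₂(0.25) = 0.5000
−0.05·log₂(0.05) = 0.2161
−0.24·log₂(0.24) = 0.4941
Sum ≈ 2.1698 → 2.170 bits.

2.170 bits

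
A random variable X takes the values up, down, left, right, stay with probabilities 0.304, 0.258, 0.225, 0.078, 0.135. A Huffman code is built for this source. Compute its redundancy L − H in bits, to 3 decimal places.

Entropy H = −Σ p log₂ p ≈ 2.1878 bits.
Huffman merges: 39/500+27/200→213/1000; 213/1000+9/40→219/500; 129/500+38/125→281/500; 219/500+281/500→1. L = 2213/1000 ≈ 2.2130.
L − H = 2.2130 − 2.1878 = 0.025 bits.

0.025 bits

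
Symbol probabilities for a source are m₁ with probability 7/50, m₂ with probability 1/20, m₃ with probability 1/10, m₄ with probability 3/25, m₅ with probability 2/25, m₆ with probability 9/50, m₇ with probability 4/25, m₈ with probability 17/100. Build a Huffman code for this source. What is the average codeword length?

Repeatedly combine the two least-probable nodes; the expected code length is the sum of the merged weights.
merge 1/20 + 2/25 → 13/100
merge 1/10 + 3/25 → 11/50
merge 13/100 + 7/50 → 27/100
merge 4/25 + 17/100 → 33/100
merge 9/50 + 11/50 → 2/5
merge 27/100 + 33/100 → 3/5
merge 2/5 + 3/5 → 1
L = 13/100 + 11/50 + 27/100 + 33/100 + 2/5 + 3/5 + 1 = 59/20 = 2.95 bits/symbol.

2.95 bits/symbol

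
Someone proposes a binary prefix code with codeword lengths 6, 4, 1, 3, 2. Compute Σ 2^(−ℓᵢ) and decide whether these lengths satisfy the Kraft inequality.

0.953125; yes

With common denominator 2^6 = 64: Σ 2^(−ℓᵢ) = 1/64 + 4/64 + 32/64 + 8/64 + 16/64 = 61/64 = 0.953125.
Kraft's inequality requires Σ ≤ 1; here Σ = 0.953125 ≤ 1, so such a prefix code exists.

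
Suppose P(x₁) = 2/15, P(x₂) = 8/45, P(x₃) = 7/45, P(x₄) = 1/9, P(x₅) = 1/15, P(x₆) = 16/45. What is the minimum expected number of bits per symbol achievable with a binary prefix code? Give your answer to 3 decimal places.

Repeatedly combine the two least-probable nodes; the expected code length is the sum of the merged weights.
merge 1/15 + 1/9 → 8/45
merge 2/15 + 7/45 → 13/45
merge 8/45 + 8/45 → 16/45
merge 13/45 + 16/45 → 29/45
merge 16/45 + 29/45 → 1
L = 8/45 + 13/45 + 16/45 + 29/45 + 1 = 37/15 ≈ 2.467 bits/symbol.

2.467 bits/symbol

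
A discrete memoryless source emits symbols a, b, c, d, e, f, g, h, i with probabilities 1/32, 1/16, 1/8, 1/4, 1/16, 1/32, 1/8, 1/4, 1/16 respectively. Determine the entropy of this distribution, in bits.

Each probability is a power of 1/2, so log₂(1/p) is an integer.
H = Σ p·log₂(1/p) = 1/32·5 + 1/16·4 + 1/8·3 + 1/4·2 + 1/16·4 + 1/32·5 + 1/8·3 + 1/4·2 + 1/16·4 = 2.8125 bits.

2.8125 bits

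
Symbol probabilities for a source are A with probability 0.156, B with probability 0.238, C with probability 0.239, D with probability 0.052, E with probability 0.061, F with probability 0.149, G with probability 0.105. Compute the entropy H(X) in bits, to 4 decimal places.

H = −Σ pᵢ log₂ pᵢ.
−0.156·log₂(0.156) = 0.4181
−0.238·log₂(0.238) = 0.4929
−0.239·log₂(0.239) = 0.4935
−0.052·log₂(0.052) = 0.2218
−0.061·log₂(0.061) = 0.2461
−0.149·log₂(0.149) = 0.4092
−0.105·log₂(0.105) = 0.3414
Sum ≈ 2.6231 → 2.6231 bits.

2.6231 bits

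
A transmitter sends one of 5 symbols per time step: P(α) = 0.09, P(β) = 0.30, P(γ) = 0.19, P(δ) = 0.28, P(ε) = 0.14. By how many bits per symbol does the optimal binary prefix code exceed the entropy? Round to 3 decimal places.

Entropy H = −Σ p log₂ p ≈ 2.2003 bits.
Huffman merges: 9/100+7/50→23/100; 19/100+23/100→21/50; 7/25+3/10→29/50; 21/50+29/50→1. L = 223/100 ≈ 2.2300.
L − H = 2.2300 − 2.2003 = 0.030 bits.

0.030 bits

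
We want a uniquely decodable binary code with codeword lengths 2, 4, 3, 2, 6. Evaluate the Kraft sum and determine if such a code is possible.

0.703125; yes

With common denominator 2^6 = 64: Σ 2^(−ℓᵢ) = 16/64 + 4/64 + 8/64 + 16/64 + 1/64 = 45/64 = 0.703125.
Kraft's inequality requires Σ ≤ 1; here Σ = 0.703125 ≤ 1, so such a prefix code exists.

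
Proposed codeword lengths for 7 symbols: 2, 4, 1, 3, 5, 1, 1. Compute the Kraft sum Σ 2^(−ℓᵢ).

With common denominator 2^5 = 32: Σ 2^(−ℓᵢ) = 8/32 + 2/32 + 16/32 + 4/32 + 1/32 + 16/32 + 16/32 = 63/32 = 1.96875.

1.96875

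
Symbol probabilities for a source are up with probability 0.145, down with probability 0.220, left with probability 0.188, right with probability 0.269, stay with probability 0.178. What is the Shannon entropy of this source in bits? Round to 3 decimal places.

H = −Σ pᵢ log₂ pᵢ.
−0.145·log₂(0.145) = 0.4040
−0.220·log₂(0.220) = 0.4806
−0.188·log₂(0.188) = 0.4533
−0.269·log₂(0.269) = 0.5096
−0.178·log₂(0.178) = 0.4432
Sum ≈ 2.2906 → 2.291 bits.

2.291 bits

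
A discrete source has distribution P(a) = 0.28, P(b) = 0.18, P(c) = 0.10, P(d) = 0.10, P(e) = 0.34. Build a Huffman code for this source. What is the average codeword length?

2.2 bits/symbol

Repeatedly combine the two least-probable nodes; the expected code length is the sum of the merged weights.
merge 1/10 + 1/10 → 1/5
merge 9/50 + 1/5 → 19/50
merge 7/25 + 17/50 → 31/50
merge 19/50 + 31/50 → 1
L = 1/5 + 19/50 + 31/50 + 1 = 11/5 = 2.2 bits/symbol.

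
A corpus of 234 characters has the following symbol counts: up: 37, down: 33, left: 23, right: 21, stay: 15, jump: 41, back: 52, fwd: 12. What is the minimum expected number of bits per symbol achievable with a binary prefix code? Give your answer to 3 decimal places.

Probabilities are the counts divided by 234.
Repeatedly combine the two least-probable nodes; the expected code length is the sum of the merged weights.
merge 2/39 + 5/78 → 3/26
merge 7/78 + 23/234 → 22/117
merge 3/26 + 11/78 → 10/39
merge 37/234 + 41/234 → 1/3
merge 22/117 + 2/9 → 16/39
merge 10/39 + 1/3 → 23/39
merge 16/39 + 23/39 → 1
L = 3/26 + 22/117 + 10/39 + 1/3 + 16/39 + 23/39 + 1 = 677/234 ≈ 2.893 bits/symbol.

2.893 bits/symbol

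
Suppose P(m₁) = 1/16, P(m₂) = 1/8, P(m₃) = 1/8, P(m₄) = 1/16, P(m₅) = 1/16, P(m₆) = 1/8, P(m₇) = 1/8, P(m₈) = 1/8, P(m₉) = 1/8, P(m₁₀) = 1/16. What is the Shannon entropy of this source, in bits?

Each probability is a power of 1/2, so log₂(1/p) is an integer.
H = Σ p·log₂(1/p) = 1/16·4 + 1/8·3 + 1/8·3 + 1/16·4 + 1/16·4 + 1/8·3 + 1/8·3 + 1/8·3 + 1/8·3 + 1/16·4 = 3.25 bits.

3.25 bits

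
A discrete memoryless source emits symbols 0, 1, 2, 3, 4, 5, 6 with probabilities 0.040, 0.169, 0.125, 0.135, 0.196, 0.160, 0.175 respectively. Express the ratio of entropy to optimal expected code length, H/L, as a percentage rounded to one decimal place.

96.9%

Entropy H = −Σ p log₂ p ≈ 2.7081 bits.
Huffman merges: 1/25+1/8→33/200; 27/200+4/25→59/200; 33/200+169/1000→167/500; 7/40+49/250→371/1000; 59/200+167/500→629/1000; 371/1000+629/1000→1. L = 1397/500 ≈ 2.7940.
Efficiency = H/L = 2.7081/2.7940 = 96.9%.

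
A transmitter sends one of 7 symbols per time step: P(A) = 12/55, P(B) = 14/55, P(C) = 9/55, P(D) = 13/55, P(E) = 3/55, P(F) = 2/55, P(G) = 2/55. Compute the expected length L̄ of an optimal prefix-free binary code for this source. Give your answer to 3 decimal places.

2.491 bits/symbol

Repeatedly combine the two least-probable nodes; the expected code length is the sum of the merged weights.
merge 2/55 + 2/55 → 4/55
merge 3/55 + 4/55 → 7/55
merge 7/55 + 9/55 → 16/55
merge 12/55 + 13/55 → 5/11
merge 14/55 + 16/55 → 6/11
merge 5/11 + 6/11 → 1
L = 4/55 + 7/55 + 16/55 + 5/11 + 6/11 + 1 = 137/55 ≈ 2.491 bits/symbol.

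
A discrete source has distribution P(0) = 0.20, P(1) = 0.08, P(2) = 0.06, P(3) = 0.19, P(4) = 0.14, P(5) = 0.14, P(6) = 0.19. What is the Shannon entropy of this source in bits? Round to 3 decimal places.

2.704 bits

H = −Σ pᵢ log₂ pᵢ.
−0.20·log₂(0.20) = 0.4644
−0.08·log₂(0.08) = 0.2915
−0.06·log₂(0.06) = 0.2435
−0.19·log₂(0.19) = 0.4552
−0.14·log₂(0.14) = 0.3971
−0.14·log₂(0.14) = 0.3971
−0.19·log₂(0.19) = 0.4552
Sum ≈ 2.7041 → 2.704 bits.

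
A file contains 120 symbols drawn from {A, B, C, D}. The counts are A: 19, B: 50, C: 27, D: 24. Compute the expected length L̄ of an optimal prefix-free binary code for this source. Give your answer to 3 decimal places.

1.942 bits/symbol

Probabilities are the counts divided by 120.
Repeatedly combine the two least-probable nodes; the expected code length is the sum of the merged weights.
merge 19/120 + 1/5 → 43/120
merge 9/40 + 43/120 → 7/12
merge 5/12 + 7/12 → 1
L = 43/120 + 7/12 + 1 = 233/120 ≈ 1.942 bits/symbol.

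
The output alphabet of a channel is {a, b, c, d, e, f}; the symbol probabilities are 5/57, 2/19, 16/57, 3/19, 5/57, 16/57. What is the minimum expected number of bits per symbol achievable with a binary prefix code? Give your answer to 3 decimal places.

2.439 bits/symbol

Repeatedly combine the two least-probable nodes; the expected code length is the sum of the merged weights.
merge 5/57 + 5/57 → 10/57
merge 2/19 + 3/19 → 5/19
merge 10/57 + 5/19 → 25/57
merge 16/57 + 16/57 → 32/57
merge 25/57 + 32/57 → 1
L = 10/57 + 5/19 + 25/57 + 32/57 + 1 = 139/57 ≈ 2.439 bits/symbol.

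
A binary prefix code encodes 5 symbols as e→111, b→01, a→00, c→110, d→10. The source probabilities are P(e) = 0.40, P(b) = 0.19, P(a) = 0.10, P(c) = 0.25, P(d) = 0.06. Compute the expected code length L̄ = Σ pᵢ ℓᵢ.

2.65 bits/symbol

L̄ = Σ pᵢ·ℓᵢ = 0.40·3 + 0.19·2 + 0.10·2 + 0.25·3 + 0.06·2 = 2.65 bits/symbol.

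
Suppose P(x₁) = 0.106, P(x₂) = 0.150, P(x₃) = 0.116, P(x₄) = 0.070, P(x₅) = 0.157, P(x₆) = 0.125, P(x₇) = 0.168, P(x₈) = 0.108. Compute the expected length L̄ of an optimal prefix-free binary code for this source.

3 bits/symbol

Repeatedly combine the two least-probable nodes; the expected code length is the sum of the merged weights.
merge 7/100 + 53/500 → 22/125
merge 27/250 + 29/250 → 28/125
merge 1/8 + 3/20 → 11/40
merge 157/1000 + 21/125 → 13/40
merge 22/125 + 28/125 → 2/5
merge 11/40 + 13/40 → 3/5
merge 2/5 + 3/5 → 1
L = 22/125 + 28/125 + 11/40 + 13/40 + 2/5 + 3/5 + 1 = 3 bits/symbol.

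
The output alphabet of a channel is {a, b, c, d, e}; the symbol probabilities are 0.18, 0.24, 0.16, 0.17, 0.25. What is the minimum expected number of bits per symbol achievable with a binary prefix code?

Repeatedly combine the two least-probable nodes; the expected code length is the sum of the merged weights.
merge 4/25 + 17/100 → 33/100
merge 9/50 + 6/25 → 21/50
merge 1/4 + 33/100 → 29/50
merge 21/50 + 29/50 → 1
L = 33/100 + 21/50 + 29/50 + 1 = 233/100 = 2.33 bits/symbol.

2.33 bits/symbol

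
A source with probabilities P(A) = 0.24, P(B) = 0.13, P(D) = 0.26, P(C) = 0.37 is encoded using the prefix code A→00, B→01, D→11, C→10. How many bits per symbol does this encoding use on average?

L̄ = Σ pᵢ·ℓᵢ = 0.24·2 + 0.13·2 + 0.26·2 + 0.37·2 = 2 bits/symbol.

2 bits/symbol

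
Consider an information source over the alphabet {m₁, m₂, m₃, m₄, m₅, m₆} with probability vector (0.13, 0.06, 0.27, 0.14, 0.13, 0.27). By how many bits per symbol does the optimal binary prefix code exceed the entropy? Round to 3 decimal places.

Entropy H = −Σ p log₂ p ≈ 2.4260 bits.
Huffman merges: 3/50+13/100→19/100; 13/100+7/50→27/100; 19/100+27/100→23/50; 27/100+27/100→27/50; 23/50+27/50→1. L = 123/50 ≈ 2.4600.
L − H = 2.4600 − 2.4260 = 0.034 bits.

0.034 bits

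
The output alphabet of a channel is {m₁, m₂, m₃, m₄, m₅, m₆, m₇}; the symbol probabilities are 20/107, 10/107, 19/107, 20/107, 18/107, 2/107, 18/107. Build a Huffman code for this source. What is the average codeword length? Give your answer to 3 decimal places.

Repeatedly combine the two least-probable nodes; the expected code length is the sum of the merged weights.
merge 2/107 + 10/107 → 12/107
merge 12/107 + 18/107 → 30/107
merge 18/107 + 19/107 → 37/107
merge 20/107 + 20/107 → 40/107
merge 30/107 + 37/107 → 67/107
merge 40/107 + 67/107 → 1
L = 12/107 + 30/107 + 37/107 + 40/107 + 67/107 + 1 = 293/107 ≈ 2.738 bits/symbol.

2.738 bits/symbol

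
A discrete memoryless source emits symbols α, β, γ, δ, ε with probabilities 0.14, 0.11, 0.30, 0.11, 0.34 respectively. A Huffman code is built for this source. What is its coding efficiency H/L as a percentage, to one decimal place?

96.8%

Entropy H = −Σ p log₂ p ≈ 2.1479 bits.
Huffman merges: 11/100+11/100→11/50; 7/50+11/50→9/25; 3/10+17/50→16/25; 9/25+16/25→1. L = 111/50 ≈ 2.2200.
Efficiency = H/L = 2.1479/2.2200 = 96.8%.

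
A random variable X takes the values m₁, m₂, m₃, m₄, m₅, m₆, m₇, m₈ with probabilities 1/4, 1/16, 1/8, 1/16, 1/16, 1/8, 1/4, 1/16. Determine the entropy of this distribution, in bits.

Each probability is a power of 1/2, so log₂(1/p) is an integer.
H = Σ p·log₂(1/p) = 1/4·2 + 1/16·4 + 1/8·3 + 1/16·4 + 1/16·4 + 1/8·3 + 1/4·2 + 1/16·4 = 2.75 bits.

2.75 bits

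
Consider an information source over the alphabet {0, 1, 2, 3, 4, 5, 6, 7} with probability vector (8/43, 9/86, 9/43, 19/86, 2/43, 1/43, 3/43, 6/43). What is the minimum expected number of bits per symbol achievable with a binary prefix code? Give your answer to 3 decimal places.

2.779 bits/symbol

Repeatedly combine the two least-probable nodes; the expected code length is the sum of the merged weights.
merge 1/43 + 2/43 → 3/43
merge 3/43 + 3/43 → 6/43
merge 9/86 + 6/43 → 21/86
merge 6/43 + 8/43 → 14/43
merge 9/43 + 19/86 → 37/86
merge 21/86 + 14/43 → 49/86
merge 37/86 + 49/86 → 1
L = 3/43 + 6/43 + 21/86 + 14/43 + 37/86 + 49/86 + 1 = 239/86 ≈ 2.779 bits/symbol.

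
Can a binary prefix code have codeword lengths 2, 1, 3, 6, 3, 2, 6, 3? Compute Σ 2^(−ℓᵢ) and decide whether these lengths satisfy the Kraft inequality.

With common denominator 2^6 = 64: Σ 2^(−ℓᵢ) = 16/64 + 32/64 + 8/64 + 1/64 + 8/64 + 16/64 + 1/64 + 8/64 = 90/64 = 1.40625.
Kraft's inequality requires Σ ≤ 1; here Σ = 1.40625 > 1, so no such prefix code exists.

1.40625; no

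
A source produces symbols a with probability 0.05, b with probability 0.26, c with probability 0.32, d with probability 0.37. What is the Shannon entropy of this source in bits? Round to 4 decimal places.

1.7781 bits

H = −Σ pᵢ log₂ pᵢ.
−0.05·log₂(0.05) = 0.2161
−0.26·log₂(0.26) = 0.5053
−0.32·log₂(0.32) = 0.5260
−0.37·log₂(0.37) = 0.5307
Sum ≈ 1.7781 → 1.7781 bits.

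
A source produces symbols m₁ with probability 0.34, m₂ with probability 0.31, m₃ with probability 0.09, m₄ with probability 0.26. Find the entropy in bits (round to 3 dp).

H = −Σ pᵢ log₂ pᵢ.
−0.34·log₂(0.34) = 0.5292
−0.31·log₂(0.31) = 0.5238
−0.09·log₂(0.09) = 0.3127
−0.26·log₂(0.26) = 0.5053
Sum ≈ 1.8709 → 1.871 bits.

1.871 bits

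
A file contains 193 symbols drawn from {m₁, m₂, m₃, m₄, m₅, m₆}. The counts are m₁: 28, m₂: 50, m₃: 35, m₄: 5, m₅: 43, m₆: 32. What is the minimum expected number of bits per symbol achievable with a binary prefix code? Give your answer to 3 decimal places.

Probabilities are the counts divided by 193.
Repeatedly combine the two least-probable nodes; the expected code length is the sum of the merged weights.
merge 5/193 + 28/193 → 33/193
merge 32/193 + 33/193 → 65/193
merge 35/193 + 43/193 → 78/193
merge 50/193 + 65/193 → 115/193
merge 78/193 + 115/193 → 1
L = 33/193 + 65/193 + 78/193 + 115/193 + 1 = 484/193 ≈ 2.508 bits/symbol.

2.508 bits/symbol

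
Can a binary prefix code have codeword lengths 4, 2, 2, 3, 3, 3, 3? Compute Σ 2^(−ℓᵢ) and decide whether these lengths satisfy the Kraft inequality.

With common denominator 2^4 = 16: Σ 2^(−ℓᵢ) = 1/16 + 4/16 + 4/16 + 2/16 + 2/16 + 2/16 + 2/16 = 17/16 = 1.0625.
Kraft's inequality requires Σ ≤ 1; here Σ = 1.0625 > 1, so no such prefix code exists.

1.0625; no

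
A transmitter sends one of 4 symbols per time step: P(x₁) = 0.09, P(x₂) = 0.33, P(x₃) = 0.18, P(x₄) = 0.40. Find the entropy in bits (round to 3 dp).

1.815 bits

H = −Σ pᵢ log₂ pᵢ.
−0.09·log₂(0.09) = 0.3127
−0.33·log₂(0.33) = 0.5278
−0.18·log₂(0.18) = 0.4453
−0.40·log₂(0.40) = 0.5288
Sum ≈ 1.8146 → 1.815 bits.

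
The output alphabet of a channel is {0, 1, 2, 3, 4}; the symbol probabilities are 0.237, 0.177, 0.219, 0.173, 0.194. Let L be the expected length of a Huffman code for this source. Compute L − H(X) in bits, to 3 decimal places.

Entropy H = −Σ p log₂ p ≈ 2.3111 bits.
Huffman merges: 173/1000+177/1000→7/20; 97/500+219/1000→413/1000; 237/1000+7/20→587/1000; 413/1000+587/1000→1. L = 47/20 ≈ 2.3500.
L − H = 2.3500 − 2.3111 = 0.039 bits.

0.039 bits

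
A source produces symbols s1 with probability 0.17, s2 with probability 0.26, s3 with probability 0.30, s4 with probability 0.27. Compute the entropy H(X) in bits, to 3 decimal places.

H = −Σ pᵢ log₂ pᵢ.
−0.17·log₂(0.17) = 0.4346
−0.26·log₂(0.26) = 0.5053
−0.30·log₂(0.30) = 0.5211
−0.27·log₂(0.27) = 0.5100
Sum ≈ 1.9710 → 1.971 bits.

1.971 bits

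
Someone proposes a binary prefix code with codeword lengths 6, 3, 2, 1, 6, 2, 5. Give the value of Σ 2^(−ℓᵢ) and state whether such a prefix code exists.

1.1875; no

With common denominator 2^6 = 64: Σ 2^(−ℓᵢ) = 1/64 + 8/64 + 16/64 + 32/64 + 1/64 + 16/64 + 2/64 = 76/64 = 1.1875.
Kraft's inequality requires Σ ≤ 1; here Σ = 1.1875 > 1, so no such prefix code exists.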